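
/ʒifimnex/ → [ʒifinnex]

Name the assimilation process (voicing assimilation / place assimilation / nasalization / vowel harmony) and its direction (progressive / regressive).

/m/→[n].
Each target copies a feature from the following segment, so the direction is regressive.

place assimilation, regressive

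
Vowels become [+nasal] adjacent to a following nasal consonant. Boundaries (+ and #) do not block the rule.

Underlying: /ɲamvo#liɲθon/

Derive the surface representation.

/a/ before nasal /m/ → [ã]
/i/ before nasal /ɲ/ → [ĩ]
/o/ before nasal /n/ → [õ]

[ɲãmvo#lĩɲθõn]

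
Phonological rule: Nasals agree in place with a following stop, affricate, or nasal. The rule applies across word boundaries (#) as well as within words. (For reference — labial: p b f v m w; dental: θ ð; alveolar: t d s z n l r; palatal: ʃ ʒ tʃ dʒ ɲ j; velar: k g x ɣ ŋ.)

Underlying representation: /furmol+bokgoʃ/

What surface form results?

[furmol+bokgoʃ]

no segment meets the rule's conditions; no change.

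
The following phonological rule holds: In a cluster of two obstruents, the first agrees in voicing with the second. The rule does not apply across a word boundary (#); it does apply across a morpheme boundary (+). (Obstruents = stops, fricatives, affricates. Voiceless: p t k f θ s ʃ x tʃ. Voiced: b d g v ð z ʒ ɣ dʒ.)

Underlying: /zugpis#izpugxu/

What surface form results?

[zukpis#ispukxu]

/g/ before /p/ (voiceless) → [k]
/z/ before /p/ (voiceless) → [s]
/g/ before /x/ (voiceless) → [k]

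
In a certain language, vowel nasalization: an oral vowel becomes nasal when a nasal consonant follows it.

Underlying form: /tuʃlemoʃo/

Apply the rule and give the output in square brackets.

/e/ before nasal /m/ → [ẽ]

[tuʃlẽmoʃo]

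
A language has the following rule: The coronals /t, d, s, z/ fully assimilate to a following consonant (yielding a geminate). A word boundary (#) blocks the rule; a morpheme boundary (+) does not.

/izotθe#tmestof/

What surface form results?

/t/ before /θ/ → [θ] (total assimilation)
/t/ before /m/ → [m] (total assimilation)
/s/ before /t/ → [t] (total assimilation)

[izoθθe#mmettof]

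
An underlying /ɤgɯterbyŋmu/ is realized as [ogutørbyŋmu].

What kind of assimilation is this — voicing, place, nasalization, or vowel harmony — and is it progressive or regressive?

/ɤ/→[o] /ɯ/→[u] /e/→[ø].
Vowels agree with the last vowel, so the harmony is regressive.

vowel harmony, regressive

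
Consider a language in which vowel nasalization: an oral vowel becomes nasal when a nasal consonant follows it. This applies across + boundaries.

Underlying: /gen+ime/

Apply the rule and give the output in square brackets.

/e/ before nasal /n/ → [ẽ]
/i/ before nasal /m/ → [ĩ]

[gẽn+ĩme]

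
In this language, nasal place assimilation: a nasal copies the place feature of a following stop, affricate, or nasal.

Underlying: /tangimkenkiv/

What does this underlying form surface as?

/n/ before /g/ (velar) → [ŋ]
/m/ before /k/ (velar) → [ŋ]
/n/ before /k/ (velar) → [ŋ]

[taŋgiŋkeŋkiv]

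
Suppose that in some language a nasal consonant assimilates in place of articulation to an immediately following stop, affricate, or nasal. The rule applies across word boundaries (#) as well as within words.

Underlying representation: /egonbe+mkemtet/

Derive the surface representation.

/n/ before /b/ (labial) → [m]
/m/ before /k/ (velar) → [ŋ]
/m/ before /t/ (alveolar) → [n]

[egombe+ŋkentet]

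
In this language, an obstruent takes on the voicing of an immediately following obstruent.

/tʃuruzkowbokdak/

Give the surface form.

/z/ before /k/ (voiceless) → [s]
/k/ before /d/ (voiced) → [g]

[tʃuruskowbogdak]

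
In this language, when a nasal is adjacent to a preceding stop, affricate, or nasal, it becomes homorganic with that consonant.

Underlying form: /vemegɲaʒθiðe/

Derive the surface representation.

[vemegŋaʒθiðe]

/ɲ/ after /g/ (velar) → [ŋ]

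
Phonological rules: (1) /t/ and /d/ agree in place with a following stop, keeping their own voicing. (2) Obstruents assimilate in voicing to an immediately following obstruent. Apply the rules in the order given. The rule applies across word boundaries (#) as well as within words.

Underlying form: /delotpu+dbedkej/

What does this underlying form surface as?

[deloppu+bbekkej]

Rule 1: /t/ before /p/ (labial) → [p]
Rule 1: /d/ before /b/ (labial) → [b]
Rule 1: /d/ before /k/ (velar) → [g]
After rule 1: deloppu+bbegkej
Rule 2: /g/ before /k/ (voiceless) → [k]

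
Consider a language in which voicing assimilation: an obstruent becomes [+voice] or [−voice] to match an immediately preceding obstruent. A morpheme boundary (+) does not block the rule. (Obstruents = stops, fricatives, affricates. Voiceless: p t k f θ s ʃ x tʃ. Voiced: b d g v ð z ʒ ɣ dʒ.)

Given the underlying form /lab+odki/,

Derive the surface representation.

/k/ after /d/ (voiced) → [g]

[lab+odgi]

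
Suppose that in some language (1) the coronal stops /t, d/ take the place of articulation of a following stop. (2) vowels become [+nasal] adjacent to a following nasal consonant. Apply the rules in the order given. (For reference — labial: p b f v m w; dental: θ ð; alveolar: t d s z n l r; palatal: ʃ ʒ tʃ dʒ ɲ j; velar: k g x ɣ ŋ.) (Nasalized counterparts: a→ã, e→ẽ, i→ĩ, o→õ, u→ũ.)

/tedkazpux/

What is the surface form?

Rule 1: /d/ before /k/ (velar) → [g]
After rule 1: tegkazpux
Rule 2: no segment meets the rule's conditions; no change.

[tegkazpux]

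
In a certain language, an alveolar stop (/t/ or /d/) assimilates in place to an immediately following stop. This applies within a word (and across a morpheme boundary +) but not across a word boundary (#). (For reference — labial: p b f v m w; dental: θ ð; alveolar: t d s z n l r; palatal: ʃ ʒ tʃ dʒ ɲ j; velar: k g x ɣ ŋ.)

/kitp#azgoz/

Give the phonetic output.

[kipp#azgoz]

/t/ before /p/ (labial) → [p]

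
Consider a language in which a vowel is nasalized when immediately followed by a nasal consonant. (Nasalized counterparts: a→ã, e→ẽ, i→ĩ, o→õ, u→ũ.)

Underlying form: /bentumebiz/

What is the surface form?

/e/ before nasal /n/ → [ẽ]
/u/ before nasal /m/ → [ũ]

[bẽntũmebiz]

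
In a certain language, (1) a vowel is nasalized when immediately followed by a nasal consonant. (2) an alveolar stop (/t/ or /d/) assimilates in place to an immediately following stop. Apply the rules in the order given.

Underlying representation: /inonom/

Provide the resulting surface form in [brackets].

Rule 1: /i/ before nasal /n/ → [ĩ]
Rule 1: /o/ before nasal /n/ → [õ]
Rule 1: /o/ before nasal /m/ → [õ]
After rule 1: ĩnõnõm
Rule 2: no segment meets the rule's conditions; no change.

[ĩnõnõm]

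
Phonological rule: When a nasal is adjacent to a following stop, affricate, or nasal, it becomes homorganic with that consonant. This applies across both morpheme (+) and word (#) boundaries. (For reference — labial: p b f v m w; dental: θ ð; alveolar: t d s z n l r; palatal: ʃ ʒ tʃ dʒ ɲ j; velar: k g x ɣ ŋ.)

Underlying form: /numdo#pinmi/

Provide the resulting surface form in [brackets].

[nundo#pimmi]

/m/ before /d/ (alveolar) → [n]
/n/ before /m/ (labial) → [m]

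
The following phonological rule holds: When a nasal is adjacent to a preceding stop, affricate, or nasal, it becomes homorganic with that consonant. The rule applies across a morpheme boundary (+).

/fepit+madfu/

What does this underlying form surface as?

[fepit+nadfu]

/m/ after /t/ (alveolar) → [n]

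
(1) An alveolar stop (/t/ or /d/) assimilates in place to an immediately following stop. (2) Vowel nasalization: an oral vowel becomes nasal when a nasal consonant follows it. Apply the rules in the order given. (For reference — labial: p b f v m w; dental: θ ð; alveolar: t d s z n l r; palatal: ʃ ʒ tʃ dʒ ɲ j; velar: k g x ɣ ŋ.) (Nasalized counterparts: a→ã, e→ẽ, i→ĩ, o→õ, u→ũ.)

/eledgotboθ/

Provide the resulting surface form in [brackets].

Rule 1: /d/ before /g/ (velar) → [g]
Rule 1: /t/ before /b/ (labial) → [p]
After rule 1: eleggopboθ
Rule 2: no segment meets the rule's conditions; no change.

[eleggopboθ]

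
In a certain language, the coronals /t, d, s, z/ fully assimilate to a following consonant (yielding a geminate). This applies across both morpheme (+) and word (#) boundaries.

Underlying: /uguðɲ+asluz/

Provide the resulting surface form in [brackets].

/s/ before /l/ → [l] (total assimilation)

[uguðɲ+alluz]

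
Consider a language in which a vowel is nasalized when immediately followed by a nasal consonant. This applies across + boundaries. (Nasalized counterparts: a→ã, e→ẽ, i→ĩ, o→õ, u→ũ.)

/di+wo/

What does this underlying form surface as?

[di+wo]

no segment meets the rule's conditions; no change.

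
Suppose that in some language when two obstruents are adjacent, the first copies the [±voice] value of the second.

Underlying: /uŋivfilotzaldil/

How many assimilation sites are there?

2

/v/ before /f/ (voiceless) → [f]
/t/ before /z/ (voiced) → [d]
2 segments change.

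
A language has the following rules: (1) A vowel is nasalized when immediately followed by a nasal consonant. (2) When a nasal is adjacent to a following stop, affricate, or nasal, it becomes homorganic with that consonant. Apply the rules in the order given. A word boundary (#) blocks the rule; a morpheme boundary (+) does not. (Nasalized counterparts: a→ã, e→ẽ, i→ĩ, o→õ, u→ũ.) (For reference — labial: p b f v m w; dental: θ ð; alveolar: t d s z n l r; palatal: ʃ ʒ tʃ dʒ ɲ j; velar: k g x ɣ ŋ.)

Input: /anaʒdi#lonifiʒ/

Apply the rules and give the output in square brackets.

Rule 1: /a/ before nasal /n/ → [ã]
Rule 1: /o/ before nasal /n/ → [õ]
After rule 1: ãnaʒdi#lõnifiʒ
Rule 2: no segment meets the rule's conditions; no change.

[ãnaʒdi#lõnifiʒ]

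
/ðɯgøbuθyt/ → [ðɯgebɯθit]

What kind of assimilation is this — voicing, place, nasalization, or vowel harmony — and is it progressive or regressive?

vowel harmony, progressive

/ø/→[e] /u/→[ɯ] /y/→[i].
Vowels agree with the first vowel, so the harmony is progressive.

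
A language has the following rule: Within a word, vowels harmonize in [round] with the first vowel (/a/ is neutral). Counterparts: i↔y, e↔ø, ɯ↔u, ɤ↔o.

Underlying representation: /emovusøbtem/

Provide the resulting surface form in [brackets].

/o/ harmonizes with /e/ ([-round]) → [ɤ]
/u/ harmonizes with /e/ ([-round]) → [ɯ]
/ø/ harmonizes with /e/ ([-round]) → [e]

[emɤvɯsebtem]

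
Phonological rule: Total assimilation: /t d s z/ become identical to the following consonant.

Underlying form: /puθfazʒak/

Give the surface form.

/z/ before /ʒ/ → [ʒ] (total assimilation)

[puθfaʒʒak]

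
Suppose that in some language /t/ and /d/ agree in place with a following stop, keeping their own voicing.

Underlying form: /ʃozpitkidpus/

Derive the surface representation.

[ʃozpikkibpus]

/t/ before /k/ (velar) → [k]
/d/ before /p/ (labial) → [b]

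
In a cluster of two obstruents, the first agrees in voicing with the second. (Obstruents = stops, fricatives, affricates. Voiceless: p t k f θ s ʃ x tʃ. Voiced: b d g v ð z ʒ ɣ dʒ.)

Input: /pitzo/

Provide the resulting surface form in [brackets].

/t/ before /z/ (voiced) → [d]

[pidzo]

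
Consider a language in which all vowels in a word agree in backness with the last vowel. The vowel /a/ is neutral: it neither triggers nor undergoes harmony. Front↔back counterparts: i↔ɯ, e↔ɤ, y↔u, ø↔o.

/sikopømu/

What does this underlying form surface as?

/i/ harmonizes with /u/ ([+back]) → [ɯ]
/ø/ harmonizes with /u/ ([+back]) → [o]

[sɯkopomu]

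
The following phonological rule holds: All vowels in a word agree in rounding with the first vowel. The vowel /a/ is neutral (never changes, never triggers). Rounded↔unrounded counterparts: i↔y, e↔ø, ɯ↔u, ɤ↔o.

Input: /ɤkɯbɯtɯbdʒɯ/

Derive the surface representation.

[ɤkɯbɯtɯbdʒɯ]

no segment meets the rule's conditions; no change.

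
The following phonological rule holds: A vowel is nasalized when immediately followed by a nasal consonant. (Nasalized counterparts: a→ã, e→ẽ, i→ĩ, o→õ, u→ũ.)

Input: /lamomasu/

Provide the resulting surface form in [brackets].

[lãmõmasu]

/a/ before nasal /m/ → [ã]
/o/ before nasal /m/ → [õ]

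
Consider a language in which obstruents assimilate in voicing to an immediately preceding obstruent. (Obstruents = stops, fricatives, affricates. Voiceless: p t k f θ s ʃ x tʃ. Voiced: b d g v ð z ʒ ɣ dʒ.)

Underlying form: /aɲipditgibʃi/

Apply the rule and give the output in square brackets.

[aɲiptitkibʒi]

/d/ after /p/ (voiceless) → [t]
/g/ after /t/ (voiceless) → [k]
/ʃ/ after /b/ (voiced) → [ʒ]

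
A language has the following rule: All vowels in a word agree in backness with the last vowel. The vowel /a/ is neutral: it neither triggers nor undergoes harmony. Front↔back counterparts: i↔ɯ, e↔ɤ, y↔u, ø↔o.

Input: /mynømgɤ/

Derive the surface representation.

/y/ harmonizes with /ɤ/ ([+back]) → [u]
/ø/ harmonizes with /ɤ/ ([+back]) → [o]

[munomgɤ]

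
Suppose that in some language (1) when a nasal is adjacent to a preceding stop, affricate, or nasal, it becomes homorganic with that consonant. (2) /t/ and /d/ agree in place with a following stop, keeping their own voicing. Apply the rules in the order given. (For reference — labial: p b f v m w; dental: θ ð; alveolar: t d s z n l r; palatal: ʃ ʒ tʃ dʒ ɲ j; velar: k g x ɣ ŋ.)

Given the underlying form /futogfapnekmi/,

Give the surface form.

[futogfapmekŋi]

Rule 1: /n/ after /p/ (labial) → [m]
Rule 1: /m/ after /k/ (velar) → [ŋ]
After rule 1: futogfapmekŋi
Rule 2: no segment meets the rule's conditions; no change.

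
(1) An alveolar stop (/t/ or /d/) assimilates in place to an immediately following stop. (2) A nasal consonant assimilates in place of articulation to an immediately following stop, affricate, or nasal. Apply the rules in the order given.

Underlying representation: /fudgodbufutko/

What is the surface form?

[fuggobbufukko]

Rule 1: /d/ before /g/ (velar) → [g]
Rule 1: /d/ before /b/ (labial) → [b]
Rule 1: /t/ before /k/ (velar) → [k]
After rule 1: fuggobbufukko
Rule 2: no segment meets the rule's conditions; no change.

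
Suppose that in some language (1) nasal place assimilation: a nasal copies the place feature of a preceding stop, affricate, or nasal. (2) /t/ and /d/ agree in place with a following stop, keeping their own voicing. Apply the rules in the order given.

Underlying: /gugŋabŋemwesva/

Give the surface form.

Rule 1: /ŋ/ after /b/ (labial) → [m]
After rule 1: gugŋabmemwesva
Rule 2: no segment meets the rule's conditions; no change.

[gugŋabmemwesva]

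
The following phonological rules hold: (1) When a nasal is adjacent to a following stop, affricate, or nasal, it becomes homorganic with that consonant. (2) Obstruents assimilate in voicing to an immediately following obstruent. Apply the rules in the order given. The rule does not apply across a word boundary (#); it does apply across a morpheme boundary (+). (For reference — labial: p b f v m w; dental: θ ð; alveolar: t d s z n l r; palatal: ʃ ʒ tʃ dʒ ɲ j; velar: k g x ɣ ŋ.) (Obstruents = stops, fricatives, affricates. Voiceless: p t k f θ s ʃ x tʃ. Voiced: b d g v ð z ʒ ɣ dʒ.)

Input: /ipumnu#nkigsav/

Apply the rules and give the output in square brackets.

[ipunnu#ŋkiksav]

Rule 1: /m/ before /n/ (alveolar) → [n]
Rule 1: /n/ before /k/ (velar) → [ŋ]
After rule 1: ipunnu#ŋkigsav
Rule 2: /g/ before /s/ (voiceless) → [k]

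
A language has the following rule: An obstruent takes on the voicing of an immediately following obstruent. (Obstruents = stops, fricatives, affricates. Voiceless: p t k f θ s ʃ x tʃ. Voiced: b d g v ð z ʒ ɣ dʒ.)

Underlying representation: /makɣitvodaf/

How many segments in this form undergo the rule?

2

/k/ before /ɣ/ (voiced) → [g]
/t/ before /v/ (voiced) → [d]
2 segments change.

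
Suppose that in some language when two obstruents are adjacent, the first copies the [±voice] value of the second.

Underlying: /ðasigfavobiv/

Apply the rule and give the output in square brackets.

[ðasikfavobiv]

/g/ before /f/ (voiceless) → [k]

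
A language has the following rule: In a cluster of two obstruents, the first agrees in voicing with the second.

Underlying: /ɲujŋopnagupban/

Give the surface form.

/p/ before /b/ (voiced) → [b]

[ɲujŋopnagubban]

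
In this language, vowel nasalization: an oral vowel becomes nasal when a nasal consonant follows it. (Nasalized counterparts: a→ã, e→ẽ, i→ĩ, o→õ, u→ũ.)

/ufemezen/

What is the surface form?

[ufẽmezẽn]

/e/ before nasal /m/ → [ẽ]
/e/ before nasal /n/ → [ẽ]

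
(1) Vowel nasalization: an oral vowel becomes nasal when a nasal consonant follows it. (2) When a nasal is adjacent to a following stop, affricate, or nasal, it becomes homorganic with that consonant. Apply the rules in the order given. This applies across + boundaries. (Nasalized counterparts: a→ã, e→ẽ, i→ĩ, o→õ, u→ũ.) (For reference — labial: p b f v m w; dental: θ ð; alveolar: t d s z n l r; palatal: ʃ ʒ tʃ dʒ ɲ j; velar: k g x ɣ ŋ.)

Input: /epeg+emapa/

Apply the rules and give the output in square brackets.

Rule 1: /e/ before nasal /m/ → [ẽ]
After rule 1: epeg+ẽmapa
Rule 2: no segment meets the rule's conditions; no change.

[epeg+ẽmapa]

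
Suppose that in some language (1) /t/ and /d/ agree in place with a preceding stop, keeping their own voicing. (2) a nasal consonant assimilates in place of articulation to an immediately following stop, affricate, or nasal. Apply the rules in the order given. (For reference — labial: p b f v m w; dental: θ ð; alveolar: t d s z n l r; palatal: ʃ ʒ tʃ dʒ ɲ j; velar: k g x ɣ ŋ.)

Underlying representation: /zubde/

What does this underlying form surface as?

Rule 1: /d/ after /b/ (labial) → [b]
After rule 1: zubbe
Rule 2: no segment meets the rule's conditions; no change.

[zubbe]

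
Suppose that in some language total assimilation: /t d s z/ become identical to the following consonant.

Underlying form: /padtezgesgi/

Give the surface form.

/d/ before /t/ → [t] (total assimilation)
/z/ before /g/ → [g] (total assimilation)
/s/ before /g/ → [g] (total assimilation)

[patteggeggi]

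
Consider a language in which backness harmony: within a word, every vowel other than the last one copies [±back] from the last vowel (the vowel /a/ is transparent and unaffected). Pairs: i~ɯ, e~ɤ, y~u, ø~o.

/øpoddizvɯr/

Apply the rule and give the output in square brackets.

[opoddɯzvɯr]

/ø/ harmonizes with /ɯ/ ([+back]) → [o]
/i/ harmonizes with /ɯ/ ([+back]) → [ɯ]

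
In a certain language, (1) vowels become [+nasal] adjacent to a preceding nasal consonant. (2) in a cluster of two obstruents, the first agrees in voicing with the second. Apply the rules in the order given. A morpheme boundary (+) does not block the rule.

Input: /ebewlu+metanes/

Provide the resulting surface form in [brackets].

Rule 1: /e/ after nasal /m/ → [ẽ]
Rule 1: /e/ after nasal /n/ → [ẽ]
After rule 1: ebewlu+mẽtanẽs
Rule 2: no segment meets the rule's conditions; no change.

[ebewlu+mẽtanẽs]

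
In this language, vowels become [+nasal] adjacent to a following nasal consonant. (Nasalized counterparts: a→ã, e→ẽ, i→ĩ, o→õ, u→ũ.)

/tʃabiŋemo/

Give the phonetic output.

[tʃabĩŋẽmo]

/i/ before nasal /ŋ/ → [ĩ]
/e/ before nasal /m/ → [ẽ]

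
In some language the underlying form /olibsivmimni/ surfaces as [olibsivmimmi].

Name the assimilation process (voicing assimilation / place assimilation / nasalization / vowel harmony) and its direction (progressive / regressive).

/n/→[m].
Each target copies a feature from the preceding segment, so the direction is progressive.

place assimilation, progressive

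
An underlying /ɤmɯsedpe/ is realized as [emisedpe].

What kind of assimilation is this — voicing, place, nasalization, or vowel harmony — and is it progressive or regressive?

/ɤ/→[e] /ɯ/→[i].
Vowels agree with the last vowel, so the harmony is regressive.

vowel harmony, regressive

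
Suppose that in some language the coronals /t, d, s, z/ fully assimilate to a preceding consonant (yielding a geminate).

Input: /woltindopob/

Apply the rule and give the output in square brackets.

[wollinnopob]

/t/ after /l/ → [l] (total assimilation)
/d/ after /n/ → [n] (total assimilation)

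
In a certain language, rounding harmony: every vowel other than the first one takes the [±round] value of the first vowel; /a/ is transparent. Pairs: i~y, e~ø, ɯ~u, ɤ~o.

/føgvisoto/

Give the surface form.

[føgvysoto]

/i/ harmonizes with /ø/ ([+round]) → [y]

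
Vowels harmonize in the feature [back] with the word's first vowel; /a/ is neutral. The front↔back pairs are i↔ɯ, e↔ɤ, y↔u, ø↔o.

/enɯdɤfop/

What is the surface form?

/ɯ/ harmonizes with /e/ ([-back]) → [i]
/ɤ/ harmonizes with /e/ ([-back]) → [e]
/o/ harmonizes with /e/ ([-back]) → [ø]

[enideføp]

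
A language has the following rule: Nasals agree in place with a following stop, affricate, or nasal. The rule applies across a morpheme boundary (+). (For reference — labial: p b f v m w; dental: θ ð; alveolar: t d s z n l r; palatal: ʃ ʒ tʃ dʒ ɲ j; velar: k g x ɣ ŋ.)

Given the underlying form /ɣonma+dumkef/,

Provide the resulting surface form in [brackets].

/n/ before /m/ (labial) → [m]
/m/ before /k/ (velar) → [ŋ]

[ɣomma+duŋkef]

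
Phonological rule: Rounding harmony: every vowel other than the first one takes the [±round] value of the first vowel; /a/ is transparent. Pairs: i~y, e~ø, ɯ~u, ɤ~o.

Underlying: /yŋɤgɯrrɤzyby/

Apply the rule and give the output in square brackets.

[yŋogurrozyby]

/ɤ/ harmonizes with /y/ ([+round]) → [o]
/ɯ/ harmonizes with /y/ ([+round]) → [u]
/ɤ/ harmonizes with /y/ ([+round]) → [o]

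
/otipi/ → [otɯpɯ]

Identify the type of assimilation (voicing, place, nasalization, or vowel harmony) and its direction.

/i/→[ɯ] /i/→[ɯ].
Vowels agree with the first vowel, so the harmony is progressive.

vowel harmony, progressive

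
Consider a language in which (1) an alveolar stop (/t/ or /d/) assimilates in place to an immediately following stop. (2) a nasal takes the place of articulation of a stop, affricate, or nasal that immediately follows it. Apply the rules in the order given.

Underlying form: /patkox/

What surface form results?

[pakkox]

Rule 1: /t/ before /k/ (velar) → [k]
After rule 1: pakkox
Rule 2: no segment meets the rule's conditions; no change.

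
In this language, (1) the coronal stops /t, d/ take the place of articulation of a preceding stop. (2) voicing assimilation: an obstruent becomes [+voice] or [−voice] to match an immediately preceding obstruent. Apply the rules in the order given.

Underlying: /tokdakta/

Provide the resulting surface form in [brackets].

[tokkakka]

Rule 1: /d/ after /k/ (velar) → [g]
Rule 1: /t/ after /k/ (velar) → [k]
After rule 1: tokgakka
Rule 2: /g/ after /k/ (voiceless) → [k]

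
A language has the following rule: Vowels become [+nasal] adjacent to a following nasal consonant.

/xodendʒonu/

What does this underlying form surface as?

/e/ before nasal /n/ → [ẽ]
/o/ before nasal /n/ → [õ]

[xodẽndʒõnu]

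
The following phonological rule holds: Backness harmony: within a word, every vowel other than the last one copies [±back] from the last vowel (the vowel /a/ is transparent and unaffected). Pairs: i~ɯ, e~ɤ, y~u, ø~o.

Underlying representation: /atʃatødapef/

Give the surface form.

no segment meets the rule's conditions; no change.

[atʃatødapef]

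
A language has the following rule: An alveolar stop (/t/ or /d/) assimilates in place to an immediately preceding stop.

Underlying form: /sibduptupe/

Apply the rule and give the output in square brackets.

/d/ after /b/ (labial) → [b]
/t/ after /p/ (labial) → [p]

[sibbuppupe]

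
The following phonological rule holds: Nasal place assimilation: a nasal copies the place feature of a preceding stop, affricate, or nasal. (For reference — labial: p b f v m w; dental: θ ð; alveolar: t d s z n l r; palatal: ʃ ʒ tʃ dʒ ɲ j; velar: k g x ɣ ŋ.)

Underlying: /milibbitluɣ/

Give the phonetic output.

no segment meets the rule's conditions; no change.

[milibbitluɣ]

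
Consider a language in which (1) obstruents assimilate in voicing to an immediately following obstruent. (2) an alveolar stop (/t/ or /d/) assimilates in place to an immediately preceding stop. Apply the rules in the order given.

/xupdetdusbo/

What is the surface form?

[xubbedduzbo]

Rule 1: /p/ before /d/ (voiced) → [b]
Rule 1: /t/ before /d/ (voiced) → [d]
Rule 1: /s/ before /b/ (voiced) → [z]
After rule 1: xubdedduzbo
Rule 2: /d/ after /b/ (labial) → [b]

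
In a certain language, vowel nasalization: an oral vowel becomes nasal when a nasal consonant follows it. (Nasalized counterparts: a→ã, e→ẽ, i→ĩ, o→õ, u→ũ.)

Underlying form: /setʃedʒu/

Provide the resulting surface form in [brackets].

[setʃedʒu]

no segment meets the rule's conditions; no change.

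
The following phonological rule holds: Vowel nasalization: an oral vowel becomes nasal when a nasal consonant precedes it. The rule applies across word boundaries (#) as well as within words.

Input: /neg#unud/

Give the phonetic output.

[nẽg#unũd]

/e/ after nasal /n/ → [ẽ]
/u/ after nasal /n/ → [ũ]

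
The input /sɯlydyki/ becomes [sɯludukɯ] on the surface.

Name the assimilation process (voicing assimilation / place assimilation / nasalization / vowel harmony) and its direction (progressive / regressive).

/y/→[u] /y/→[u] /i/→[ɯ].
Vowels agree with the first vowel, so the harmony is progressive.

vowel harmony, progressive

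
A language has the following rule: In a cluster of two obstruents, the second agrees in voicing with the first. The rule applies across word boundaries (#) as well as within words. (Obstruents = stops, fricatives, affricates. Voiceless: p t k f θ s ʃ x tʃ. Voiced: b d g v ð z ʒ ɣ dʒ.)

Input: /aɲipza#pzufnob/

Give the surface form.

/z/ after /p/ (voiceless) → [s]
/z/ after /p/ (voiceless) → [s]

[aɲipsa#psufnob]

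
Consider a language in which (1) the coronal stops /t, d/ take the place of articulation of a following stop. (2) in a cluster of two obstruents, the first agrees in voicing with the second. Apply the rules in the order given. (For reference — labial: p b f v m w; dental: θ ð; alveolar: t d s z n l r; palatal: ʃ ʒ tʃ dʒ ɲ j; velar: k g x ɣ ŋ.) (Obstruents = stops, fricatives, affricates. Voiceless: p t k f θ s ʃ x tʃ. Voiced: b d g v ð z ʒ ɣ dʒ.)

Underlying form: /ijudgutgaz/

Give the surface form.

Rule 1: /d/ before /g/ (velar) → [g]
Rule 1: /t/ before /g/ (velar) → [k]
After rule 1: ijuggukgaz
Rule 2: /k/ before /g/ (voiced) → [g]

[ijugguggaz]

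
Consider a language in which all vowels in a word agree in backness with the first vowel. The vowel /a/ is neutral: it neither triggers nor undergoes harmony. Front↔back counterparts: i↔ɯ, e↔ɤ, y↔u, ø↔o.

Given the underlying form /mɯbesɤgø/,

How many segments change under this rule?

/e/ harmonizes with /ɯ/ ([+back]) → [ɤ]
/ø/ harmonizes with /ɯ/ ([+back]) → [o]
2 segments change.

2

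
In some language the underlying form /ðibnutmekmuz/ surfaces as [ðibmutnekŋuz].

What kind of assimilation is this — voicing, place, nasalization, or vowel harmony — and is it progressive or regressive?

/n/→[m] /m/→[n] /m/→[ŋ].
Each target copies a feature from the preceding segment, so the direction is progressive.

place assimilation, progressive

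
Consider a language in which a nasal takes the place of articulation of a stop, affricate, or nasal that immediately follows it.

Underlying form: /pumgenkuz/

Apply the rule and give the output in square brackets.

/m/ before /g/ (velar) → [ŋ]
/n/ before /k/ (velar) → [ŋ]

[puŋgeŋkuz]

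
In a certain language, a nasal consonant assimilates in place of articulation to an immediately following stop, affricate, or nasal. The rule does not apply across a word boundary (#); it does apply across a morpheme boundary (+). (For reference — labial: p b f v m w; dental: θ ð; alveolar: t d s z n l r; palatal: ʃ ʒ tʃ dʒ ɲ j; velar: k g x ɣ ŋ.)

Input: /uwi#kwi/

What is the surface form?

no segment meets the rule's conditions; no change.

[uwi#kwi]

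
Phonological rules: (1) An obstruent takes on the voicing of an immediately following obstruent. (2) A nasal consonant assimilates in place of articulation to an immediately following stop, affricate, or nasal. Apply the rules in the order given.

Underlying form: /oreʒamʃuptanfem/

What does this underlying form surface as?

Rule 1: no segment meets the rule's conditions; no change.
After rule 1: oreʒamʃuptanfem
Rule 2: no segment meets the rule's conditions; no change.

[oreʒamʃuptanfem]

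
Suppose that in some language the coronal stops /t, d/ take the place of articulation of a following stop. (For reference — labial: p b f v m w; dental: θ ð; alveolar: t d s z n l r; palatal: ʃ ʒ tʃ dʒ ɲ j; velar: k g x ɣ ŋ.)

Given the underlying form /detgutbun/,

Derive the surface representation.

[dekgupbun]

/t/ before /g/ (velar) → [k]
/t/ before /b/ (labial) → [p]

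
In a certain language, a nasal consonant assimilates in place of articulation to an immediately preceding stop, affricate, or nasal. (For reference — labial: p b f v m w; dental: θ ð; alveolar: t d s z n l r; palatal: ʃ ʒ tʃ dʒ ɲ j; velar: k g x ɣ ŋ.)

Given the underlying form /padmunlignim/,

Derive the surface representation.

/m/ after /d/ (alveolar) → [n]
/n/ after /g/ (velar) → [ŋ]

[padnunligŋim]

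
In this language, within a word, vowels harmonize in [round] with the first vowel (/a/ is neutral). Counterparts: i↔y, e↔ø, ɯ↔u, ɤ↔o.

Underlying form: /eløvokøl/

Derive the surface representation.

[elevɤkel]

/ø/ harmonizes with /e/ ([-round]) → [e]
/o/ harmonizes with /e/ ([-round]) → [ɤ]
/ø/ harmonizes with /e/ ([-round]) → [e]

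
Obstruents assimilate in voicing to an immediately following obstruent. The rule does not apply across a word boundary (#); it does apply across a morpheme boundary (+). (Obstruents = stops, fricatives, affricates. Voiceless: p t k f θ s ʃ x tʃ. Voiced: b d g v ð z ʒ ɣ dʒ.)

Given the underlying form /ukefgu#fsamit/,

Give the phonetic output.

/f/ before /g/ (voiced) → [v]

[ukevgu#fsamit]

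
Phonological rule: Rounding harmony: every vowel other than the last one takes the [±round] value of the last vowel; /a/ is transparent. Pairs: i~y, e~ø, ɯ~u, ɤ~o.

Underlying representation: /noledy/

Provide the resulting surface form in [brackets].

/e/ harmonizes with /y/ ([+round]) → [ø]

[nolødy]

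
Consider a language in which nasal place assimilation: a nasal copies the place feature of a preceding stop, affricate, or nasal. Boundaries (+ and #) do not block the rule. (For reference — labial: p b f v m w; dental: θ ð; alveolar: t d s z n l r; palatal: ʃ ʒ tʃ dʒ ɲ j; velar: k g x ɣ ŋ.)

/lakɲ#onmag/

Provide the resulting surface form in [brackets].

[lakŋ#onnag]

/ɲ/ after /k/ (velar) → [ŋ]
/m/ after /n/ (alveolar) → [n]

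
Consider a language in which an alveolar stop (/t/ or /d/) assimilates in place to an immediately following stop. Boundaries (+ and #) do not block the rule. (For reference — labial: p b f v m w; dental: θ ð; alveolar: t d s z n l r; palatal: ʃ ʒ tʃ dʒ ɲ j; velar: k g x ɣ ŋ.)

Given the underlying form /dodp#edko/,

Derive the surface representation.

/d/ before /p/ (labial) → [b]
/d/ before /k/ (velar) → [g]

[dobp#egko]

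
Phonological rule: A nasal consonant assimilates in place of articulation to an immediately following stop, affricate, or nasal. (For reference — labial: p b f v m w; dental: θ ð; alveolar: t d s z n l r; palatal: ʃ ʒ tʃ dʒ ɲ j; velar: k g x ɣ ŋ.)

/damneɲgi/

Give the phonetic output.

[danneŋgi]

/m/ before /n/ (alveolar) → [n]
/ɲ/ before /g/ (velar) → [ŋ]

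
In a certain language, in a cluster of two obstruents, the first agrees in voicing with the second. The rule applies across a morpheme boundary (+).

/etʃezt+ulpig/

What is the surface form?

/z/ before /t/ (voiceless) → [s]

[etʃest+ulpig]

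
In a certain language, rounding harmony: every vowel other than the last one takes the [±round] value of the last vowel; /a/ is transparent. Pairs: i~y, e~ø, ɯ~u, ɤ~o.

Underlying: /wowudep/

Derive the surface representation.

/o/ harmonizes with /e/ ([-round]) → [ɤ]
/u/ harmonizes with /e/ ([-round]) → [ɯ]

[wɤwɯdep]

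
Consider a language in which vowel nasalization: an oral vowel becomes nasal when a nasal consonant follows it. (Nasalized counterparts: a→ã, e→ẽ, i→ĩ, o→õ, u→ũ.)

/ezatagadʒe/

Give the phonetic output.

no segment meets the rule's conditions; no change.

[ezatagadʒe]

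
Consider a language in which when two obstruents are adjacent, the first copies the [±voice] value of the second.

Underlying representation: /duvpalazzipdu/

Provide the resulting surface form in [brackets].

/v/ before /p/ (voiceless) → [f]
/p/ before /d/ (voiced) → [b]

[dufpalazzibdu]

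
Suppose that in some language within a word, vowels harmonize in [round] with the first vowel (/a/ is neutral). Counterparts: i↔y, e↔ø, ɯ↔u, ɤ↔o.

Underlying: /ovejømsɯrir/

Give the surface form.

/e/ harmonizes with /o/ ([+round]) → [ø]
/ɯ/ harmonizes with /o/ ([+round]) → [u]
/i/ harmonizes with /o/ ([+round]) → [y]

[ovøjømsuryr]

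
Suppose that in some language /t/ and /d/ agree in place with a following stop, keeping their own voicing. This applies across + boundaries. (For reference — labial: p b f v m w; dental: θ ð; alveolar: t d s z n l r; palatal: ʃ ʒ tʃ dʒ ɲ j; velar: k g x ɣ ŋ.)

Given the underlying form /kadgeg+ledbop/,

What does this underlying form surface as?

/d/ before /g/ (velar) → [g]
/d/ before /b/ (labial) → [b]

[kaggeg+lebbop]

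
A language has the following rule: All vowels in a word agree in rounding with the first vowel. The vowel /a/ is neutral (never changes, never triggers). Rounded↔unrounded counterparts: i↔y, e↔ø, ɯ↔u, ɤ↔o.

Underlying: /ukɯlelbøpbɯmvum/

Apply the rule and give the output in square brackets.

[ukulølbøpbumvum]

/ɯ/ harmonizes with /u/ ([+round]) → [u]
/e/ harmonizes with /u/ ([+round]) → [ø]
/ɯ/ harmonizes with /u/ ([+round]) → [u]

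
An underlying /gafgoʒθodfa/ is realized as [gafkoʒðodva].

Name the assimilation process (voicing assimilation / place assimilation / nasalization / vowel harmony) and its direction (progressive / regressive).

/g/→[k] /θ/→[ð] /f/→[v].
Each target copies a feature from the preceding segment, so the direction is progressive.

voicing assimilation, progressive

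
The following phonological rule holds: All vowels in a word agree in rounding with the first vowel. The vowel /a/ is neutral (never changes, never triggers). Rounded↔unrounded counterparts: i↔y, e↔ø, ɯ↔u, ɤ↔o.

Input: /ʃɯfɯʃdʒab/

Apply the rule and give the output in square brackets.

[ʃɯfɯʃdʒab]

no segment meets the rule's conditions; no change.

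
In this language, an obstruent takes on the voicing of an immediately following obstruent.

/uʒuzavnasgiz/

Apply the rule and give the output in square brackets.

/s/ before /g/ (voiced) → [z]

[uʒuzavnazgiz]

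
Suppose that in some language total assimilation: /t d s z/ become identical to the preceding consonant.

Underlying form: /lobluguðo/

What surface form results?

no segment meets the rule's conditions; no change.

[lobluguðo]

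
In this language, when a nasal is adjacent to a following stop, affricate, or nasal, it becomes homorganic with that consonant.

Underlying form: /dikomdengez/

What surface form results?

[dikondeŋgez]

/m/ before /d/ (alveolar) → [n]
/n/ before /g/ (velar) → [ŋ]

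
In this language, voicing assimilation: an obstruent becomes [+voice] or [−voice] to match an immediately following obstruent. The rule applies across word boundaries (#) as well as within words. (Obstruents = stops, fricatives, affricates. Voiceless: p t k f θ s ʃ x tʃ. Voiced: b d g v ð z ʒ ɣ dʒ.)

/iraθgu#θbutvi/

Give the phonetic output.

/θ/ before /g/ (voiced) → [ð]
/θ/ before /b/ (voiced) → [ð]
/t/ before /v/ (voiced) → [d]

[iraðgu#ðbudvi]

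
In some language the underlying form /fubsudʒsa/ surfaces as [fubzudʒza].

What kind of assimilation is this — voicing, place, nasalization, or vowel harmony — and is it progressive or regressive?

/s/→[z] /s/→[z].
Each target copies a feature from the preceding segment, so the direction is progressive.

voicing assimilation, progressive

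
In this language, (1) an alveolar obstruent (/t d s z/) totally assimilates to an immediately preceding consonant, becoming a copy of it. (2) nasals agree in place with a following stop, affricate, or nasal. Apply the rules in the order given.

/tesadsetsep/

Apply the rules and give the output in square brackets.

Rule 1: /s/ after /d/ → [d] (total assimilation)
Rule 1: /s/ after /t/ → [t] (total assimilation)
After rule 1: tesaddettep
Rule 2: no segment meets the rule's conditions; no change.

[tesaddettep]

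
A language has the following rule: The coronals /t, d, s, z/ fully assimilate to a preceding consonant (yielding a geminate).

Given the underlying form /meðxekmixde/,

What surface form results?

/d/ after /x/ → [x] (total assimilation)

[meðxekmixxe]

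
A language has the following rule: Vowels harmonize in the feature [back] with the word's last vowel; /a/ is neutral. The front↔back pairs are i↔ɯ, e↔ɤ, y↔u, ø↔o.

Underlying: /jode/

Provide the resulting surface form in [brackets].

/o/ harmonizes with /e/ ([-back]) → [ø]

[jøde]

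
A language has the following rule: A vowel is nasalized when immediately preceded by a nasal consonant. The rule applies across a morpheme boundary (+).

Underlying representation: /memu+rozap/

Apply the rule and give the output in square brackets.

/e/ after nasal /m/ → [ẽ]
/u/ after nasal /m/ → [ũ]

[mẽmũ+rozap]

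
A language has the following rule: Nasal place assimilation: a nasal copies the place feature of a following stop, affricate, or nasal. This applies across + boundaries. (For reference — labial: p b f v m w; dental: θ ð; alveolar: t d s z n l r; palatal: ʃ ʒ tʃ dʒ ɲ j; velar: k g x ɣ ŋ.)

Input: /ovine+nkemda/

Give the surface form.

/n/ before /k/ (velar) → [ŋ]
/m/ before /d/ (alveolar) → [n]

[ovine+ŋkenda]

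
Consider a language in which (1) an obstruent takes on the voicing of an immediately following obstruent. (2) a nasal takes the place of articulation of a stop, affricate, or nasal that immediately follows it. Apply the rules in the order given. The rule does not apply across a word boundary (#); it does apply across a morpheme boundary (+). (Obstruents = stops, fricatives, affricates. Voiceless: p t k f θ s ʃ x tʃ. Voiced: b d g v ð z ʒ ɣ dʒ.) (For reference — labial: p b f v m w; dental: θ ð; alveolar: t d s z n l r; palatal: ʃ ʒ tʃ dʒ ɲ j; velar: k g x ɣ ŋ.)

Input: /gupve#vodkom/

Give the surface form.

[gubve#votkom]

Rule 1: /p/ before /v/ (voiced) → [b]
Rule 1: /d/ before /k/ (voiceless) → [t]
After rule 1: gubve#votkom
Rule 2: no segment meets the rule's conditions; no change.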